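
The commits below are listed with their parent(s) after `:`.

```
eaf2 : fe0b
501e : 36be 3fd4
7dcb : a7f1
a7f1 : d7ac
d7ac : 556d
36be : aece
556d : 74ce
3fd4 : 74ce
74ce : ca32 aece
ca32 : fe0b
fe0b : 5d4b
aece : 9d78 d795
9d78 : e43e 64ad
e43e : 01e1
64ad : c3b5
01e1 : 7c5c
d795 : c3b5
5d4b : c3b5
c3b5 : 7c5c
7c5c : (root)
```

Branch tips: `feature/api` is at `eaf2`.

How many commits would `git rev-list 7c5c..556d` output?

Reachable from 556d: {01e1, 556d, 5d4b, 64ad, 74ce, 7c5c, 9d78, aece, c3b5, ca32, d795, e43e, fe0b}.
Reachable from 7c5c: {7c5c}.
In 556d's history but not 7c5c's: {01e1, 556d, 5d4b, 64ad, 74ce, 9d78, aece, c3b5, ca32, d795, e43e, fe0b} — 12 commits.

12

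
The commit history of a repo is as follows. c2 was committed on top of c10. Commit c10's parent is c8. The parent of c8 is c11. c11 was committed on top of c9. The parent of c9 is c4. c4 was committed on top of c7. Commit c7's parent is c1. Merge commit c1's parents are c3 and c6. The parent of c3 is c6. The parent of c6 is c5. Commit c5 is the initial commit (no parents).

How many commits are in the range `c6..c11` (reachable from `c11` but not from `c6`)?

Reachable from c11: {c1, c11, c3, c4, c5, c6, c7, c9}.
Reachable from c6: {c5, c6}.
In c11's history but not c6's: {c1, c11, c3, c4, c7, c9} — 6 commits.

6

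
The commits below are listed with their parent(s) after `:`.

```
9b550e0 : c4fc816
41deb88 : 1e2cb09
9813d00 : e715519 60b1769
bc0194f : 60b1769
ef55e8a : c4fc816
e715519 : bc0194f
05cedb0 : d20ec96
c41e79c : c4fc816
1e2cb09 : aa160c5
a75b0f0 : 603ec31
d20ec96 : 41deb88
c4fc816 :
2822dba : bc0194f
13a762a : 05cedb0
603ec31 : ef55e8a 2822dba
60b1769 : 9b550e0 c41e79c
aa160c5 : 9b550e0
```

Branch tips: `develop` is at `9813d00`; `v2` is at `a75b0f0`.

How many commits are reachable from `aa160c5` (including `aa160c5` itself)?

Walking parent pointers from aa160c5: reachable set = {9b550e0, aa160c5, c4fc816}.
That is 3 commits.

3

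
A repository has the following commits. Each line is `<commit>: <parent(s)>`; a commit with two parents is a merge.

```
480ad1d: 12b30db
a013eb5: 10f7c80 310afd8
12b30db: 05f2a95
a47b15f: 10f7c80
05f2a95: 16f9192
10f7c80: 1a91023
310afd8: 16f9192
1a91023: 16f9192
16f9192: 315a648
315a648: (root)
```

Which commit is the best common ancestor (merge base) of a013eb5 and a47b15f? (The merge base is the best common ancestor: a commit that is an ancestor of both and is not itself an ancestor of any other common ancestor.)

10f7c80

Ancestors of a013eb5: {10f7c80, 16f9192, 1a91023, 310afd8, 315a648, a013eb5}.
Ancestors of a47b15f: {10f7c80, 16f9192, 1a91023, 315a648, a47b15f}.
Common ancestors: {10f7c80, 16f9192, 1a91023, 315a648}.
Among these, 10f7c80 is not an ancestor of any other common ancestor — it is the merge base.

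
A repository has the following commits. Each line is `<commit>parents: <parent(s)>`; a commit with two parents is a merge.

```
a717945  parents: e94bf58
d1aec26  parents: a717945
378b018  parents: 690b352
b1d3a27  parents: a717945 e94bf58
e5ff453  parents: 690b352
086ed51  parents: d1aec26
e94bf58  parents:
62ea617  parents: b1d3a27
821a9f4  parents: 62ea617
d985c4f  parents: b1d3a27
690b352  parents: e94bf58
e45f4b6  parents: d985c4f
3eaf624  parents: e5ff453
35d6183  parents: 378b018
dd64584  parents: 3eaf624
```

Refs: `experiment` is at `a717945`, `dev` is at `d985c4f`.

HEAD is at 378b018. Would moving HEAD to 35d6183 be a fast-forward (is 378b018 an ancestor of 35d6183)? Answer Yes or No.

Yes

A fast-forward from 378b018 to 35d6183 is possible iff 378b018 is an ancestor of 35d6183.
Ancestors of 35d6183: {35d6183, 378b018, 690b352, e94bf58}.
378b018 is among them, so fast-forward is possible.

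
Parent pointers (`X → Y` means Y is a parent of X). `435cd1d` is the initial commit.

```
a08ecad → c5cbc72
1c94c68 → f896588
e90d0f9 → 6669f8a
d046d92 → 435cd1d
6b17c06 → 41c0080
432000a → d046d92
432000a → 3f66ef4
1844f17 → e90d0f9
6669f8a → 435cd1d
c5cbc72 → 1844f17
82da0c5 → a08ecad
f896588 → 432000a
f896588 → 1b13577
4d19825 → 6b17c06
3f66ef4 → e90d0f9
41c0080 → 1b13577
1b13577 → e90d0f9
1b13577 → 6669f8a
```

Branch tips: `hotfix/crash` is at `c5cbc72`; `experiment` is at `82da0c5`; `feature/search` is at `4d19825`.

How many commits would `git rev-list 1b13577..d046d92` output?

Reachable from d046d92: {435cd1d, d046d92}.
Reachable from 1b13577: {1b13577, 435cd1d, 6669f8a, e90d0f9}.
In d046d92's history but not 1b13577's: {d046d92} — 1 commit.

1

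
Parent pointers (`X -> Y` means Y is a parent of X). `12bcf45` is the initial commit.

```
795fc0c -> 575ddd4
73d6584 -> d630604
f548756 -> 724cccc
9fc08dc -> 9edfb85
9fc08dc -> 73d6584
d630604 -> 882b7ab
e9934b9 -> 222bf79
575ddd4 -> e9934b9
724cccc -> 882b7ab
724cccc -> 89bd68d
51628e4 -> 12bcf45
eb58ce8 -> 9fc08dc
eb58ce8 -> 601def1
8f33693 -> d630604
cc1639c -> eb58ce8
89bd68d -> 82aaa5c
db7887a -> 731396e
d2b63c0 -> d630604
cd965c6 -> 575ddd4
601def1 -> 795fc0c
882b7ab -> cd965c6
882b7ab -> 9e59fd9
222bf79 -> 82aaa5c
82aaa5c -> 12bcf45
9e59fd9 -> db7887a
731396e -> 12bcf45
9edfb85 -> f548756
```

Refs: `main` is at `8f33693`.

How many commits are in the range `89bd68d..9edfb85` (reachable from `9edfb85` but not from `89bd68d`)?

Reachable from 9edfb85: {12bcf45, 222bf79, 575ddd4, 724cccc, 731396e, 82aaa5c, 882b7ab, 89bd68d, 9e59fd9, 9edfb85, cd965c6, db7887a, e9934b9, f548756}.
Reachable from 89bd68d: {12bcf45, 82aaa5c, 89bd68d}.
In 9edfb85's history but not 89bd68d's: {222bf79, 575ddd4, 724cccc, 731396e, 882b7ab, 9e59fd9, 9edfb85, cd965c6, db7887a, e9934b9, f548756} — 11 commits.

11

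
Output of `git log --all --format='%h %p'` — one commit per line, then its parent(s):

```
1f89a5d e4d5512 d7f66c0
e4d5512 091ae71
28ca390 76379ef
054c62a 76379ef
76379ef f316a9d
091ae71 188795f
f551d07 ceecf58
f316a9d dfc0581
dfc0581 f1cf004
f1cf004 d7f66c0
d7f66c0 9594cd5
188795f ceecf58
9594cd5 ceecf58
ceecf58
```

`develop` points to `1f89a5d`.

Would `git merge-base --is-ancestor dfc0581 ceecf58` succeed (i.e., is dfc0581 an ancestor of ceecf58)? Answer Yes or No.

Ancestors of ceecf58: {ceecf58}.
dfc0581 is not in that set, so it is not an ancestor of ceecf58.

No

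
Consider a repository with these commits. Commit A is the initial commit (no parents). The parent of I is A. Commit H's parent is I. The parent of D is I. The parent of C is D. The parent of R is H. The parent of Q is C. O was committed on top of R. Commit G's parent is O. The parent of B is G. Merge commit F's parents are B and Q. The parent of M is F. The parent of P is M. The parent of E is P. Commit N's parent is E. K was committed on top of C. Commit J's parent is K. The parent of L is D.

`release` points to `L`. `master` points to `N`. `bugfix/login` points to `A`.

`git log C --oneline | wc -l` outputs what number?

4

Walking parent pointers from C: reachable set = {A, C, D, I}.
That is 4 commits.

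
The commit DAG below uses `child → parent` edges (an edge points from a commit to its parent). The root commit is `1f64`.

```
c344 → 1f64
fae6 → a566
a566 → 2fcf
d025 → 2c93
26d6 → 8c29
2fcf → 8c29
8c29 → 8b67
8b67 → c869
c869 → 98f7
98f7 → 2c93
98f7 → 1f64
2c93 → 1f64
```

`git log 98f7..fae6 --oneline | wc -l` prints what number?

Reachable from fae6: {1f64, 2c93, 2fcf, 8b67, 8c29, 98f7, a566, c869, fae6}.
Reachable from 98f7: {1f64, 2c93, 98f7}.
In fae6's history but not 98f7's: {2fcf, 8b67, 8c29, a566, c869, fae6} — 6 commits.

6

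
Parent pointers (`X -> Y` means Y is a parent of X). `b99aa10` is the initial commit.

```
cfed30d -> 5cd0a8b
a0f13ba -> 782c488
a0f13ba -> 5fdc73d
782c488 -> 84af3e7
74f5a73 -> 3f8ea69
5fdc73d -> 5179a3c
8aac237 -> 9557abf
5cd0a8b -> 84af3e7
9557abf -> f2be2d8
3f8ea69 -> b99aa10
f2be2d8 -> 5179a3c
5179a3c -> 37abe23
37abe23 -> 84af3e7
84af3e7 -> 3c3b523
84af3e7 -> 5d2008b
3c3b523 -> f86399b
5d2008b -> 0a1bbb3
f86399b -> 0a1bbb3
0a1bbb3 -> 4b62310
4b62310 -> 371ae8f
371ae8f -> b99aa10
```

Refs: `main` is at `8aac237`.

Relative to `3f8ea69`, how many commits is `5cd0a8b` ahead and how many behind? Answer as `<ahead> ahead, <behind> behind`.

8 ahead, 1 behind

Reachable from 5cd0a8b: {0a1bbb3, 371ae8f, 3c3b523, 4b62310, 5cd0a8b, 5d2008b, 84af3e7, b99aa10, f86399b}.
Reachable from 3f8ea69: {3f8ea69, b99aa10}.
Only in 5cd0a8b's history (ahead): {0a1bbb3, 371ae8f, 3c3b523, 4b62310, 5cd0a8b, 5d2008b, 84af3e7, f86399b} — 8.
Only in 3f8ea69's history (behind): {3f8ea69} — 1.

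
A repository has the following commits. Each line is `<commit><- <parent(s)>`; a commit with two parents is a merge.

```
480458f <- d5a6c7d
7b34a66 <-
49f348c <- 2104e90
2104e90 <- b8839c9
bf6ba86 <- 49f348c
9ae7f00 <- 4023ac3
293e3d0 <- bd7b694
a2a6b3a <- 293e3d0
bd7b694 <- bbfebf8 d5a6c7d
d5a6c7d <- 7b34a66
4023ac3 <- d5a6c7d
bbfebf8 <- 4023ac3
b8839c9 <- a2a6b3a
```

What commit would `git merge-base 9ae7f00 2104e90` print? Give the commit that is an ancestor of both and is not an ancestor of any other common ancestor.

Ancestors of 9ae7f00: {4023ac3, 7b34a66, 9ae7f00, d5a6c7d}.
Ancestors of 2104e90: {2104e90, 293e3d0, 4023ac3, 7b34a66, a2a6b3a, b8839c9, bbfebf8, bd7b694, d5a6c7d}.
Common ancestors: {4023ac3, 7b34a66, d5a6c7d}.
Among these, 4023ac3 is not an ancestor of any other common ancestor — it is the merge base.

4023ac3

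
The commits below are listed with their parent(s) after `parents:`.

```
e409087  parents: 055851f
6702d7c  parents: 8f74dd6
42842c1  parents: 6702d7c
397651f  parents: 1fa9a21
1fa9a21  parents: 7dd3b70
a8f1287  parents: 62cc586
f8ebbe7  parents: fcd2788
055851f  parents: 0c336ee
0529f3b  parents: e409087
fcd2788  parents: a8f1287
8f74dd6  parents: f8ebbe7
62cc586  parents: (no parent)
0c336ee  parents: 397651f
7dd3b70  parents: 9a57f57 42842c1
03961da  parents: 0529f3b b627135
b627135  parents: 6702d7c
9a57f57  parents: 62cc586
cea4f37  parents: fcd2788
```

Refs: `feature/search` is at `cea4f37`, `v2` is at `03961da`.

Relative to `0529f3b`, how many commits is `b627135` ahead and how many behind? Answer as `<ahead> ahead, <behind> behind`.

1 ahead, 9 behind

Reachable from b627135: {62cc586, 6702d7c, 8f74dd6, a8f1287, b627135, f8ebbe7, fcd2788}.
Reachable from 0529f3b: {0529f3b, 055851f, 0c336ee, 1fa9a21, 397651f, 42842c1, 62cc586, 6702d7c, 7dd3b70, 8f74dd6, 9a57f57, a8f1287, e409087, f8ebbe7, fcd2788}.
Only in b627135's history (ahead): {b627135} — 1.
Only in 0529f3b's history (behind): {0529f3b, 055851f, 0c336ee, 1fa9a21, 397651f, 42842c1, 7dd3b70, 9a57f57, e409087} — 9.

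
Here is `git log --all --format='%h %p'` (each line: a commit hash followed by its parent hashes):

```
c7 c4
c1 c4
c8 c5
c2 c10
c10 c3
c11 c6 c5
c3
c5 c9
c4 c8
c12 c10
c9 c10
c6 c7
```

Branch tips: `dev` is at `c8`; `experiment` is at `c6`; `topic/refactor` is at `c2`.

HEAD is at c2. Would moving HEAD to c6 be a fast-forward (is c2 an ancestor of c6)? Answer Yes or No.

No

A fast-forward from c2 to c6 is possible iff c2 is an ancestor of c6.
Ancestors of c6: {c10, c3, c4, c5, c6, c7, c8, c9}.
c2 is not among them, so fast-forward is not possible.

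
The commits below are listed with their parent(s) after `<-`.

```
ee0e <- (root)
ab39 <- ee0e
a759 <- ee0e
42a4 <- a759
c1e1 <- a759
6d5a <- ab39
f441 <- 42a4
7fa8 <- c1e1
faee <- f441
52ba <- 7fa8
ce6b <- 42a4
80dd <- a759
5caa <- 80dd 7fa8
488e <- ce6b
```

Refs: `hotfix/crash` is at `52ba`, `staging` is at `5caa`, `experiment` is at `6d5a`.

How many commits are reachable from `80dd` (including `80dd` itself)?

3

Walking parent pointers from 80dd: reachable set = {80dd, a759, ee0e}.
That is 3 commits.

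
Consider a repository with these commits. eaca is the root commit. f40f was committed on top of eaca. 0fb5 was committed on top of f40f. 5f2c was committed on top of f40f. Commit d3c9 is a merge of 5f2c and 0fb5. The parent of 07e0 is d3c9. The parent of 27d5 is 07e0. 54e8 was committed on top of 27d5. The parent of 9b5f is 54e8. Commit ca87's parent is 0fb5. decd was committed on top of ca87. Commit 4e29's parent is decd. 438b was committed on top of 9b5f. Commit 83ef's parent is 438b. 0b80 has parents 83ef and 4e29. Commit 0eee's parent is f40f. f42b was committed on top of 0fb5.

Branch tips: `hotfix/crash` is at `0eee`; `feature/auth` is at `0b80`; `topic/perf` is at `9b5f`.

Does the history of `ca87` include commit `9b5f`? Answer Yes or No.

No

Ancestors of ca87: {0fb5, ca87, eaca, f40f}.
9b5f is not in that set, so it is not an ancestor of ca87.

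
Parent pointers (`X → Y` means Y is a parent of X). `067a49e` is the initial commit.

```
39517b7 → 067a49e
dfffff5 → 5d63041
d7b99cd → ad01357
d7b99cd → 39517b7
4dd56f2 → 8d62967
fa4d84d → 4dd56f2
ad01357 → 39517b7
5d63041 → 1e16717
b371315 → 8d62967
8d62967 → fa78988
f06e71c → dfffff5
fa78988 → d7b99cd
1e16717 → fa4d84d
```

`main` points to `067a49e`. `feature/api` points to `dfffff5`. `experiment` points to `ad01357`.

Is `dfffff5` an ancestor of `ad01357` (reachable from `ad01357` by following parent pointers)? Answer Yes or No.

No

Ancestors of ad01357: {067a49e, 39517b7, ad01357}.
dfffff5 is not in that set, so it is not an ancestor of ad01357.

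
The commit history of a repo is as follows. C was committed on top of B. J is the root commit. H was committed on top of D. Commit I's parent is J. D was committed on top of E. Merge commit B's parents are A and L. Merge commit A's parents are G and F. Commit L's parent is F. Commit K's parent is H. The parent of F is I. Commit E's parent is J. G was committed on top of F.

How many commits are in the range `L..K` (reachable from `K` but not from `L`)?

Reachable from K: {D, E, H, J, K}.
Reachable from L: {F, I, J, L}.
In K's history but not L's: {D, E, H, K} — 4 commits.

4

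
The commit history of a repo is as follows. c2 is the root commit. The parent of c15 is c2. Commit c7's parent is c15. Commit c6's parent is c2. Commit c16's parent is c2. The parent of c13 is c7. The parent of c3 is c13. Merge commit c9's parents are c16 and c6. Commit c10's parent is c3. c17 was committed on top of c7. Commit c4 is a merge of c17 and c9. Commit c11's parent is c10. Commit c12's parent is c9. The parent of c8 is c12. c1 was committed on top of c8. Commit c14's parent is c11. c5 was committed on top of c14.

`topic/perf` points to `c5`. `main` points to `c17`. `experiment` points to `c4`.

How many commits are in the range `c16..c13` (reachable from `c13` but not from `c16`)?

Reachable from c13: {c13, c15, c2, c7}.
Reachable from c16: {c16, c2}.
In c13's history but not c16's: {c13, c15, c7} — 3 commits.

3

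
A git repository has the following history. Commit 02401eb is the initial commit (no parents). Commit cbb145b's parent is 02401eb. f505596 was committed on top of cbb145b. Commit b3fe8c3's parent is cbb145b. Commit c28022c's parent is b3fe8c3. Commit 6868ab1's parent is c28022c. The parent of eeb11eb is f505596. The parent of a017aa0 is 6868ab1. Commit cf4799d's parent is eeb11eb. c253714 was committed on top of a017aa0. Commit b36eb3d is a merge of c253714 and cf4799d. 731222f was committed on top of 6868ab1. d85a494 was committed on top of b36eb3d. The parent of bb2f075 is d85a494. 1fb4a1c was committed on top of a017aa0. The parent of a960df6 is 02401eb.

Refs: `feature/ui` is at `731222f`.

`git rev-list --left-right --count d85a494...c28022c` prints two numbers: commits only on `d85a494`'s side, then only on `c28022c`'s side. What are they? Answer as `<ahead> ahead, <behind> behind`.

8 ahead, 0 behind

Reachable from d85a494: {02401eb, 6868ab1, a017aa0, b36eb3d, b3fe8c3, c253714, c28022c, cbb145b, cf4799d, d85a494, eeb11eb, f505596}.
Reachable from c28022c: {02401eb, b3fe8c3, c28022c, cbb145b}.
Only in d85a494's history (ahead): {6868ab1, a017aa0, b36eb3d, c253714, cf4799d, d85a494, eeb11eb, f505596} — 8.
Only in c28022c's history (behind): {} — 0.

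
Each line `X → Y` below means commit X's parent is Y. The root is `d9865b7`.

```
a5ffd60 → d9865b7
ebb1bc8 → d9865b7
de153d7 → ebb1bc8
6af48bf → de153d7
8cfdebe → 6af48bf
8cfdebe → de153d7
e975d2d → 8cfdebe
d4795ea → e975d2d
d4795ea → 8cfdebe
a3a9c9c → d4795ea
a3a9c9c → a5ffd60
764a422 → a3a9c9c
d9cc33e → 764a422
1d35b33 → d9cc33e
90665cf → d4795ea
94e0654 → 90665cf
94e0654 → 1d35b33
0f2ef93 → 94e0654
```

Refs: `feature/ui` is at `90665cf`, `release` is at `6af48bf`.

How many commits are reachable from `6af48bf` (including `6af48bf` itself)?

Walking parent pointers from 6af48bf: reachable set = {6af48bf, d9865b7, de153d7, ebb1bc8}.
That is 4 commits.

4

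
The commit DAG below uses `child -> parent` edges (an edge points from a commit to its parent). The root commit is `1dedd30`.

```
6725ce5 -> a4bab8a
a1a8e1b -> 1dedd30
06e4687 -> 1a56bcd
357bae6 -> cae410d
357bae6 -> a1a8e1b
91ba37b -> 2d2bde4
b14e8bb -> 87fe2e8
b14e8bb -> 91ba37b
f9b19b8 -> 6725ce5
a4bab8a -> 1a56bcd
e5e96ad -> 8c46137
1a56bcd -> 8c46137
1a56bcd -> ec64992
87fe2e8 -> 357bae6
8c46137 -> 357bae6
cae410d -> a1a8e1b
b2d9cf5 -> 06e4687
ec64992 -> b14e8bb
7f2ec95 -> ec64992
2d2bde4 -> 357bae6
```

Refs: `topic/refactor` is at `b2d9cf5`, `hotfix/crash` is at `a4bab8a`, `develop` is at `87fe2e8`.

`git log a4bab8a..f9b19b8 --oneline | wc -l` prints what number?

Reachable from f9b19b8: {1a56bcd, 1dedd30, 2d2bde4, 357bae6, 6725ce5, 87fe2e8, 8c46137, 91ba37b, a1a8e1b, a4bab8a, b14e8bb, cae410d, ec64992, f9b19b8}.
Reachable from a4bab8a: {1a56bcd, 1dedd30, 2d2bde4, 357bae6, 87fe2e8, 8c46137, 91ba37b, a1a8e1b, a4bab8a, b14e8bb, cae410d, ec64992}.
In f9b19b8's history but not a4bab8a's: {6725ce5, f9b19b8} — 2 commits.

2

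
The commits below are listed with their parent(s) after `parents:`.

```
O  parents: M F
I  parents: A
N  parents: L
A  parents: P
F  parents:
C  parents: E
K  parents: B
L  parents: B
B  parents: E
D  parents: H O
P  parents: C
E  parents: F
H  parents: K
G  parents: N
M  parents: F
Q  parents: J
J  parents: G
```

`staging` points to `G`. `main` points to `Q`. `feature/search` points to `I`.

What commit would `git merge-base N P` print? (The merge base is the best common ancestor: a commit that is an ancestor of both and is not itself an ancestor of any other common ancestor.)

Ancestors of N: {B, E, F, L, N}.
Ancestors of P: {C, E, F, P}.
Common ancestors: {E, F}.
Among these, E is not an ancestor of any other common ancestor — it is the merge base.

E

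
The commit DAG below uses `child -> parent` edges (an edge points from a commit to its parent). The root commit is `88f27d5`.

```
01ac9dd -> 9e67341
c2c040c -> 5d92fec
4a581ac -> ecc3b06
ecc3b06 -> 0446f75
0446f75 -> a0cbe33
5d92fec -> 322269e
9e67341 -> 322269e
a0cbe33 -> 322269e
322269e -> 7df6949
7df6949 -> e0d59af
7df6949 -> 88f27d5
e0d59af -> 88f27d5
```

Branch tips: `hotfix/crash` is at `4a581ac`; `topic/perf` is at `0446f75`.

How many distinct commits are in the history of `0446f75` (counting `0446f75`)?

6

Walking parent pointers from 0446f75: reachable set = {0446f75, 322269e, 7df6949, 88f27d5, a0cbe33, e0d59af}.
That is 6 commits.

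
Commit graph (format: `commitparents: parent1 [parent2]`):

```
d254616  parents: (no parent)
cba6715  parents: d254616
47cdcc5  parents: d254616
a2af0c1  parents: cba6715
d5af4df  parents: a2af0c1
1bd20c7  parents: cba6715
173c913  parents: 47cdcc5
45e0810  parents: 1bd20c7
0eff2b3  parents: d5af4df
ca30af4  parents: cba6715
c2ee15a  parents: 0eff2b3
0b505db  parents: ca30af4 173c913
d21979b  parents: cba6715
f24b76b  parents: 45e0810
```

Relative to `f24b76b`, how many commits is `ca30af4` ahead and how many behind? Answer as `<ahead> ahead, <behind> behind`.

Reachable from ca30af4: {ca30af4, cba6715, d254616}.
Reachable from f24b76b: {1bd20c7, 45e0810, cba6715, d254616, f24b76b}.
Only in ca30af4's history (ahead): {ca30af4} — 1.
Only in f24b76b's history (behind): {1bd20c7, 45e0810, f24b76b} — 3.

1 ahead, 3 behind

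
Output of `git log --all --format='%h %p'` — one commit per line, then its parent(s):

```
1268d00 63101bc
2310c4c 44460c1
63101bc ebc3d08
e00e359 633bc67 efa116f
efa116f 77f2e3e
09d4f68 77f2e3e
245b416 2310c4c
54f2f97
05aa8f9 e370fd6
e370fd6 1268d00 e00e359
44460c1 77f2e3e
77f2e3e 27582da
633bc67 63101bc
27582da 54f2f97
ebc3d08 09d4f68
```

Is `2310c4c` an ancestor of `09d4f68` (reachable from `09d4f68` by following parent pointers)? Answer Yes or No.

Ancestors of 09d4f68: {09d4f68, 27582da, 54f2f97, 77f2e3e}.
2310c4c is not in that set, so it is not an ancestor of 09d4f68.

No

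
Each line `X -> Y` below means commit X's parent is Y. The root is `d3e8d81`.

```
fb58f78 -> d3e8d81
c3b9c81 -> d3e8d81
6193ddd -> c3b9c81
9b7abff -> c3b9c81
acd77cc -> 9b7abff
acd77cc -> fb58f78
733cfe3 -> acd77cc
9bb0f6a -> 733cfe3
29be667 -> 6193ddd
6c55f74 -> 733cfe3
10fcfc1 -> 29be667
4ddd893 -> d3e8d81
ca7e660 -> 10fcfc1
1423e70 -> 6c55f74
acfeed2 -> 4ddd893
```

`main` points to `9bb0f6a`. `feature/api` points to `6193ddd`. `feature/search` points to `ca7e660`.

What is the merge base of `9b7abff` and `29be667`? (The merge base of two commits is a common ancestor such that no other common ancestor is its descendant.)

Ancestors of 9b7abff: {9b7abff, c3b9c81, d3e8d81}.
Ancestors of 29be667: {29be667, 6193ddd, c3b9c81, d3e8d81}.
Common ancestors: {c3b9c81, d3e8d81}.
Among these, c3b9c81 is not an ancestor of any other common ancestor — it is the merge base.

c3b9c81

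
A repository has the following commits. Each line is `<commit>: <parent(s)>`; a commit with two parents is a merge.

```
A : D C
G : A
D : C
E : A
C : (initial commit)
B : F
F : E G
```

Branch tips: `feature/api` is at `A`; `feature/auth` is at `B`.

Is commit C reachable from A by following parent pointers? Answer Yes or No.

Yes

Ancestors of A (commits reachable by following parents): {A, C, D}.
C is in that set, so it is an ancestor of A.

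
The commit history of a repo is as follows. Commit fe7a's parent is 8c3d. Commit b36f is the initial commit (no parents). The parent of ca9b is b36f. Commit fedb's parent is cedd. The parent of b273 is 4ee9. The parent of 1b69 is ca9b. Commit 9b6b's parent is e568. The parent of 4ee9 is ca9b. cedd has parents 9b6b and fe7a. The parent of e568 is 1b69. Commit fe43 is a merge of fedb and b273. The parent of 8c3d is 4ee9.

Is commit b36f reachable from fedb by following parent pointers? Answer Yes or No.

Yes

Ancestors of fedb (commits reachable by following parents): {1b69, 4ee9, 8c3d, 9b6b, b36f, ca9b, cedd, e568, fe7a, fedb}.
b36f is in that set, so it is an ancestor of fedb.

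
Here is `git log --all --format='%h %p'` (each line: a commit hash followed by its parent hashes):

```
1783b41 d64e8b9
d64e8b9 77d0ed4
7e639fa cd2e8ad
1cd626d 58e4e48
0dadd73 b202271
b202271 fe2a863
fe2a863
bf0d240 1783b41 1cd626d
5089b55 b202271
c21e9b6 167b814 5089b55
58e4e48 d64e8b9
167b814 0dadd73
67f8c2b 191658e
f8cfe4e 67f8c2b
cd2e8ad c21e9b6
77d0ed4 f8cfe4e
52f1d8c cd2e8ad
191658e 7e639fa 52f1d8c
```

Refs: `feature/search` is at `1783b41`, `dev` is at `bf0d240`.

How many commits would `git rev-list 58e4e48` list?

Walking parent pointers from 58e4e48: reachable set = {0dadd73, 167b814, 191658e, 5089b55, 52f1d8c, 58e4e48, 67f8c2b, 77d0ed4, 7e639fa, b202271, c21e9b6, cd2e8ad, d64e8b9, f8cfe4e, fe2a863}.
That is 15 commits.

15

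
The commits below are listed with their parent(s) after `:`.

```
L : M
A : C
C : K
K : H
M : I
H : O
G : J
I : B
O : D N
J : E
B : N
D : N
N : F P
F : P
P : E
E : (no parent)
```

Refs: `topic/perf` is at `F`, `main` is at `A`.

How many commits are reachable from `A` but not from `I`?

6

Reachable from A: {A, C, D, E, F, H, K, N, O, P}.
Reachable from I: {B, E, F, I, N, P}.
In A's history but not I's: {A, C, D, H, K, O} — 6 commits.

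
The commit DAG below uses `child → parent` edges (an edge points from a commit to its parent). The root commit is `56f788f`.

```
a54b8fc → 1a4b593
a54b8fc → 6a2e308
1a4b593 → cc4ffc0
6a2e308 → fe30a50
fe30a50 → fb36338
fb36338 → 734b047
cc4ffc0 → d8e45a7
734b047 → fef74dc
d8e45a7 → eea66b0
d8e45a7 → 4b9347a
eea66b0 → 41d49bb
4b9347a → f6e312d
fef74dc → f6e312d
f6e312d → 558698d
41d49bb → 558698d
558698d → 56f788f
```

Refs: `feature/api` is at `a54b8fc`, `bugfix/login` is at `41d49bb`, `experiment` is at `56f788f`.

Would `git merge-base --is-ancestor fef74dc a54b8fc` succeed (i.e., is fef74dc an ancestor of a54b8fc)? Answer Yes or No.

Yes

Ancestors of a54b8fc (commits reachable by following parents): {1a4b593, 41d49bb, 4b9347a, 558698d, 56f788f, 6a2e308, 734b047, a54b8fc, cc4ffc0, d8e45a7, eea66b0, f6e312d, fb36338, fe30a50, fef74dc}.
fef74dc is in that set, so it is an ancestor of a54b8fc.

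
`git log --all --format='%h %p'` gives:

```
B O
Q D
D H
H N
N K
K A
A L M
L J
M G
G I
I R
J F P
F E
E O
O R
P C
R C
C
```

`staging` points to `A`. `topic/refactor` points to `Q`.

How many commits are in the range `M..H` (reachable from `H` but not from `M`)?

10

Reachable from H: {A, C, E, F, G, H, I, J, K, L, M, N, O, P, R}.
Reachable from M: {C, G, I, M, R}.
In H's history but not M's: {A, E, F, H, J, K, L, N, O, P} — 10 commits.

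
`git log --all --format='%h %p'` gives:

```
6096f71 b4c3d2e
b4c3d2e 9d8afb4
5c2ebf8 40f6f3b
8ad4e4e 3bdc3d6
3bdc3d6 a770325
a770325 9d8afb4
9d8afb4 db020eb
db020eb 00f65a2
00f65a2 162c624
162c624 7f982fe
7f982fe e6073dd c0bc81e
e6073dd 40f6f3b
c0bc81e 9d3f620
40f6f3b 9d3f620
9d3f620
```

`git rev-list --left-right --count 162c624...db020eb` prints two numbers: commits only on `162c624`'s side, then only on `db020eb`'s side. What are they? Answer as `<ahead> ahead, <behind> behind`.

0 ahead, 2 behind

Reachable from 162c624: {162c624, 40f6f3b, 7f982fe, 9d3f620, c0bc81e, e6073dd}.
Reachable from db020eb: {00f65a2, 162c624, 40f6f3b, 7f982fe, 9d3f620, c0bc81e, db020eb, e6073dd}.
Only in 162c624's history (ahead): {} — 0.
Only in db020eb's history (behind): {00f65a2, db020eb} — 2.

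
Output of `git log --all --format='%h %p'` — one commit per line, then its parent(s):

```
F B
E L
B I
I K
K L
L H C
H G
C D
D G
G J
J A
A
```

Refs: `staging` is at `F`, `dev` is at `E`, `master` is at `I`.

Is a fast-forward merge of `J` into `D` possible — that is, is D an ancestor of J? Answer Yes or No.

No

A fast-forward from D to J is possible iff D is an ancestor of J.
Ancestors of J: {A, J}.
D is not among them, so fast-forward is not possible.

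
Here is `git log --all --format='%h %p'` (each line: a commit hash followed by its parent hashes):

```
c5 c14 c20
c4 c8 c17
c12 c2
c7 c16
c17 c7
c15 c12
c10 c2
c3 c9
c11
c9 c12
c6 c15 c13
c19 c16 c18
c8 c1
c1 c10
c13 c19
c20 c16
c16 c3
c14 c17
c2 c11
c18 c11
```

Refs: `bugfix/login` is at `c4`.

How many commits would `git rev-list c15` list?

Walking parent pointers from c15: reachable set = {c11, c12, c15, c2}.
That is 4 commits.

4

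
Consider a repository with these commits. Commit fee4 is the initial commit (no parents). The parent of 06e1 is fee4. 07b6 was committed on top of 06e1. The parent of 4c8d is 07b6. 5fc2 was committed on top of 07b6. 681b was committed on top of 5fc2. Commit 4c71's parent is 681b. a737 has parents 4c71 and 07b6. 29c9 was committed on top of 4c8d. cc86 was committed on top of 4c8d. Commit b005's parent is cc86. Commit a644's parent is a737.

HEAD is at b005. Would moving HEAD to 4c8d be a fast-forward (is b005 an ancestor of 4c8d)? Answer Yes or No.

A fast-forward from b005 to 4c8d is possible iff b005 is an ancestor of 4c8d.
Ancestors of 4c8d: {06e1, 07b6, 4c8d, fee4}.
b005 is not among them, so fast-forward is not possible.

No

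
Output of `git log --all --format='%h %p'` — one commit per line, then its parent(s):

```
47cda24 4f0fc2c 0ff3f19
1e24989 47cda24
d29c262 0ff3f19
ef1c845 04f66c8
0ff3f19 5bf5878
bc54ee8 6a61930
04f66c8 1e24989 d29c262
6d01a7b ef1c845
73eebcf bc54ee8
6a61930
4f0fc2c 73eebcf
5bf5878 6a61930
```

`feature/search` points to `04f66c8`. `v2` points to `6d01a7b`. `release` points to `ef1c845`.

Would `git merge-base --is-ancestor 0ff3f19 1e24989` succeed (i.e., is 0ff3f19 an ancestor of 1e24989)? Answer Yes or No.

Yes

Ancestors of 1e24989 (commits reachable by following parents): {0ff3f19, 1e24989, 47cda24, 4f0fc2c, 5bf5878, 6a61930, 73eebcf, bc54ee8}.
0ff3f19 is in that set, so it is an ancestor of 1e24989.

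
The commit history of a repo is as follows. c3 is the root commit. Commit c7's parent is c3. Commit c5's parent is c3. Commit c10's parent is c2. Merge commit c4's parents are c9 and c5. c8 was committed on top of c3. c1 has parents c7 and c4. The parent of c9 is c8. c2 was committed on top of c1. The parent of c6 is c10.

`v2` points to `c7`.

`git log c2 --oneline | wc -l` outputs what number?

8

Walking parent pointers from c2: reachable set = {c1, c2, c3, c4, c5, c7, c8, c9}.
That is 8 commits.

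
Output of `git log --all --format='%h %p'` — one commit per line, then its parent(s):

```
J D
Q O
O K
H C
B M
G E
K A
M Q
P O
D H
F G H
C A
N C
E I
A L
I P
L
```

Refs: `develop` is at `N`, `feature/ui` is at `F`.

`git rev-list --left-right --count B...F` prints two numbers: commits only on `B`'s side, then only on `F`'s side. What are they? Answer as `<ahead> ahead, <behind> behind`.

3 ahead, 7 behind

Reachable from B: {A, B, K, L, M, O, Q}.
Reachable from F: {A, C, E, F, G, H, I, K, L, O, P}.
Only in B's history (ahead): {B, M, Q} — 3.
Only in F's history (behind): {C, E, F, G, H, I, P} — 7.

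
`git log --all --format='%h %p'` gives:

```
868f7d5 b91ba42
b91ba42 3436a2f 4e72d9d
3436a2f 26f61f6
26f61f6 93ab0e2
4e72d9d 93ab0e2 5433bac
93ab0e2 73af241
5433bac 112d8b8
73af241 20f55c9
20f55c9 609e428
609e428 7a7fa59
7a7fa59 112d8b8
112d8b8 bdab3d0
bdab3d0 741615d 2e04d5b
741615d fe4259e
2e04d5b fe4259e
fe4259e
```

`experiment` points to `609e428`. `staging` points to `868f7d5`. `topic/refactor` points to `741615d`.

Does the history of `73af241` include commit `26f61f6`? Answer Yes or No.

Ancestors of 73af241: {112d8b8, 20f55c9, 2e04d5b, 609e428, 73af241, 741615d, 7a7fa59, bdab3d0, fe4259e}.
26f61f6 is not in that set, so it is not an ancestor of 73af241.

No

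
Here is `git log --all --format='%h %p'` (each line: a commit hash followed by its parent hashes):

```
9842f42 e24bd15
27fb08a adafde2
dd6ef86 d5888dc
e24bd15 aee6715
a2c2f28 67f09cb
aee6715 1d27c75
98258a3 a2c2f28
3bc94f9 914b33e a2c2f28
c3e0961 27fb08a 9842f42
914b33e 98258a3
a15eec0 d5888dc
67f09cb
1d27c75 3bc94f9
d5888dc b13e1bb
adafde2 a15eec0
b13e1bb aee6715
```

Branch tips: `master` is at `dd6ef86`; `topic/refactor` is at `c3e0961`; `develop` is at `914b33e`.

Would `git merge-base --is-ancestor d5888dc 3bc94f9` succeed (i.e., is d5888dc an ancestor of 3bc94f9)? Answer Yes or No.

Ancestors of 3bc94f9: {3bc94f9, 67f09cb, 914b33e, 98258a3, a2c2f28}.
d5888dc is not in that set, so it is not an ancestor of 3bc94f9.

No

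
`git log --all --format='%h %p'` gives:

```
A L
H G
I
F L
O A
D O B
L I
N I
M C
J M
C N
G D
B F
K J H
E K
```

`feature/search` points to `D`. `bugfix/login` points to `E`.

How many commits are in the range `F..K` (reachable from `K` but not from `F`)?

11

Reachable from K: {A, B, C, D, F, G, H, I, J, K, L, M, N, O}.
Reachable from F: {F, I, L}.
In K's history but not F's: {A, B, C, D, G, H, J, K, M, N, O} — 11 commits.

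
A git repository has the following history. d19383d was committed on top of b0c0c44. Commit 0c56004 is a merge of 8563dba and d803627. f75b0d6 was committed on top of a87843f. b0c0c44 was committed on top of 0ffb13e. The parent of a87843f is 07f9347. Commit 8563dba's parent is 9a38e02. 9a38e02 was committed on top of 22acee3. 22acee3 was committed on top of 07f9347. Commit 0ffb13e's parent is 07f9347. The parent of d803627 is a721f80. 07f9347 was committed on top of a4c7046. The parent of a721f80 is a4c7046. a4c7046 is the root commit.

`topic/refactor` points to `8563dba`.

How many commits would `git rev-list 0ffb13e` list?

3

Walking parent pointers from 0ffb13e: reachable set = {07f9347, 0ffb13e, a4c7046}.
That is 3 commits.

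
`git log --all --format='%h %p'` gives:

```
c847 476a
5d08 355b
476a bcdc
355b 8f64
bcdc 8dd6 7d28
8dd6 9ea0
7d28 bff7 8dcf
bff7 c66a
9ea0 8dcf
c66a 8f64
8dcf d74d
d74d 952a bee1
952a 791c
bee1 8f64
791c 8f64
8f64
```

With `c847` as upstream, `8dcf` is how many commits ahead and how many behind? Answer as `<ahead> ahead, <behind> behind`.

0 ahead, 8 behind

Reachable from 8dcf: {791c, 8dcf, 8f64, 952a, bee1, d74d}.
Reachable from c847: {476a, 791c, 7d28, 8dcf, 8dd6, 8f64, 952a, 9ea0, bcdc, bee1, bff7, c66a, c847, d74d}.
Only in 8dcf's history (ahead): {} — 0.
Only in c847's history (behind): {476a, 7d28, 8dd6, 9ea0, bcdc, bff7, c66a, c847} — 8.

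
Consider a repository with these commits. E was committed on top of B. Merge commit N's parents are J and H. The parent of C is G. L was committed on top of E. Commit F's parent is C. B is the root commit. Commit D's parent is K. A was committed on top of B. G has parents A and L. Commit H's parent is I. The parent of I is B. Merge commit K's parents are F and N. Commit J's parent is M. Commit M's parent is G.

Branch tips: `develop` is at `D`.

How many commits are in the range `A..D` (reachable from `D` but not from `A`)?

12

Reachable from D: {A, B, C, D, E, F, G, H, I, J, K, L, M, N}.
Reachable from A: {A, B}.
In D's history but not A's: {C, D, E, F, G, H, I, J, K, L, M, N} — 12 commits.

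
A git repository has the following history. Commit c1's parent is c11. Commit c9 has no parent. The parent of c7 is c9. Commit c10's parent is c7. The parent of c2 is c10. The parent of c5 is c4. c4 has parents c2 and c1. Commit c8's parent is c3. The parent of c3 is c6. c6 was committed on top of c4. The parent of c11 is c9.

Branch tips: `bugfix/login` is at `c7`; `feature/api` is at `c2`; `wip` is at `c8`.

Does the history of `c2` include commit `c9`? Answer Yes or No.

Ancestors of c2 (commits reachable by following parents): {c10, c2, c7, c9}.
c9 is in that set, so it is an ancestor of c2.

Yes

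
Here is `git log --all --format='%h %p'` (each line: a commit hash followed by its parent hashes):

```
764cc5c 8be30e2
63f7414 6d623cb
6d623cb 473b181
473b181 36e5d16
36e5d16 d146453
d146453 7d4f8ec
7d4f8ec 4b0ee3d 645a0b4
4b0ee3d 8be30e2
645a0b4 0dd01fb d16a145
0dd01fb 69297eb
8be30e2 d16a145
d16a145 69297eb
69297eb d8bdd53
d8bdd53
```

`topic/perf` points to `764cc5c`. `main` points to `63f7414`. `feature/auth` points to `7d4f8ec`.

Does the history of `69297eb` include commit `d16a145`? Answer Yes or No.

Ancestors of 69297eb: {69297eb, d8bdd53}.
d16a145 is not in that set, so it is not an ancestor of 69297eb.

No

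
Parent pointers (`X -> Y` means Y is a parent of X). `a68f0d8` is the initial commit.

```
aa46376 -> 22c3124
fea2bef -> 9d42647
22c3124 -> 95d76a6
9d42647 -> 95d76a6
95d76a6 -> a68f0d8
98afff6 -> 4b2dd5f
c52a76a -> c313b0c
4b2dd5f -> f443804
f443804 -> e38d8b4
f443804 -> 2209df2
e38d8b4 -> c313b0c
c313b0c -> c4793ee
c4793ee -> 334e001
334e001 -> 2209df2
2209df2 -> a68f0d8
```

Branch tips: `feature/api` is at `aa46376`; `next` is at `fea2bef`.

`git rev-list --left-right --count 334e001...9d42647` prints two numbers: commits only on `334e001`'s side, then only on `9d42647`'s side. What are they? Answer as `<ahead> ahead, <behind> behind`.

Reachable from 334e001: {2209df2, 334e001, a68f0d8}.
Reachable from 9d42647: {95d76a6, 9d42647, a68f0d8}.
Only in 334e001's history (ahead): {2209df2, 334e001} — 2.
Only in 9d42647's history (behind): {95d76a6, 9d42647} — 2.

2 ahead, 2 behind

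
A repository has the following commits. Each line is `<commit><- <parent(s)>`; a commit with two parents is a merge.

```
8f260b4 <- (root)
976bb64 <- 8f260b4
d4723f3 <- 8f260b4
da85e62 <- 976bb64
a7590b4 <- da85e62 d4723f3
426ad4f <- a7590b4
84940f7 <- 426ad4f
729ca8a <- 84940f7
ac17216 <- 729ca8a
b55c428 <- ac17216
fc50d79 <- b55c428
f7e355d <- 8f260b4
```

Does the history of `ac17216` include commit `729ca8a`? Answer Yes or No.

Yes

Ancestors of ac17216 (commits reachable by following parents): {426ad4f, 729ca8a, 84940f7, 8f260b4, 976bb64, a7590b4, ac17216, d4723f3, da85e62}.
729ca8a is in that set, so it is an ancestor of ac17216.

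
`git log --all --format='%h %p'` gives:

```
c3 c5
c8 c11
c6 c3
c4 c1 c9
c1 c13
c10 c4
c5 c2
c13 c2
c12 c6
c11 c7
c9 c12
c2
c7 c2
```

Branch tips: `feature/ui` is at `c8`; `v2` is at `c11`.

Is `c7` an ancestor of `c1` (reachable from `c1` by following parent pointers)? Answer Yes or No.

Ancestors of c1: {c1, c13, c2}.
c7 is not in that set, so it is not an ancestor of c1.

No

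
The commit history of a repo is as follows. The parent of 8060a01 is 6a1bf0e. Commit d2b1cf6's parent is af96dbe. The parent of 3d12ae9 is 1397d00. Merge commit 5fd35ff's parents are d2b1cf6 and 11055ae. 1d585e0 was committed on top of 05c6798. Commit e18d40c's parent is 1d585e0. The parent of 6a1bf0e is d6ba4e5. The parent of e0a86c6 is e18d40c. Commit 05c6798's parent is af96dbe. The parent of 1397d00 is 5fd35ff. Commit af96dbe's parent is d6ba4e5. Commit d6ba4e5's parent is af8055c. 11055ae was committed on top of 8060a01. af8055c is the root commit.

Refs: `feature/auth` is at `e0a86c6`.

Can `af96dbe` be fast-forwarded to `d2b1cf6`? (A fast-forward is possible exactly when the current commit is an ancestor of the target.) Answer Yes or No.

A fast-forward from af96dbe to d2b1cf6 is possible iff af96dbe is an ancestor of d2b1cf6.
Ancestors of d2b1cf6: {af8055c, af96dbe, d2b1cf6, d6ba4e5}.
af96dbe is among them, so fast-forward is possible.

Yes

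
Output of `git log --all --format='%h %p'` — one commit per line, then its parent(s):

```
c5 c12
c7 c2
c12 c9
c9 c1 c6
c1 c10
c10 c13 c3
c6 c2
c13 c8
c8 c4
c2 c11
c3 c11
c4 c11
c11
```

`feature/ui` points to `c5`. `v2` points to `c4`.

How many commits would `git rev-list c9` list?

10

Walking parent pointers from c9: reachable set = {c1, c10, c11, c13, c2, c3, c4, c6, c8, c9}.
That is 10 commits.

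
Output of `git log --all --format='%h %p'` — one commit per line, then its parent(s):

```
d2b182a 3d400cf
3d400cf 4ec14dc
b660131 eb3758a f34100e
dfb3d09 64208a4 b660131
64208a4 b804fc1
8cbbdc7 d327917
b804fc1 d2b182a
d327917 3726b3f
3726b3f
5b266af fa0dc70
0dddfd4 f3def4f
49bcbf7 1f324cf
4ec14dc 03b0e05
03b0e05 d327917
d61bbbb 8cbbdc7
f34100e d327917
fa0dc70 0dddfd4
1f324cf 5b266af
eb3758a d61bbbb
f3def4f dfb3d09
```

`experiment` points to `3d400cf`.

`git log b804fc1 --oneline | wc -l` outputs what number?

Walking parent pointers from b804fc1: reachable set = {03b0e05, 3726b3f, 3d400cf, 4ec14dc, b804fc1, d2b182a, d327917}.
That is 7 commits.

7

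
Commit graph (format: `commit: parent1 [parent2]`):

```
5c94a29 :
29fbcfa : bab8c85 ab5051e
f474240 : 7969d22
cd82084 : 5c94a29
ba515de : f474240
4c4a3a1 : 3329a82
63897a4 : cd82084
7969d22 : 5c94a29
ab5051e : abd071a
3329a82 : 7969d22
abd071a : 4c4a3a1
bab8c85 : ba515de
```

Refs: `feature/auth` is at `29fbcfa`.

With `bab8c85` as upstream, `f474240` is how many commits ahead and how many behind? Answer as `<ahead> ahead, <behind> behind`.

Reachable from f474240: {5c94a29, 7969d22, f474240}.
Reachable from bab8c85: {5c94a29, 7969d22, ba515de, bab8c85, f474240}.
Only in f474240's history (ahead): {} — 0.
Only in bab8c85's history (behind): {ba515de, bab8c85} — 2.

0 ahead, 2 behind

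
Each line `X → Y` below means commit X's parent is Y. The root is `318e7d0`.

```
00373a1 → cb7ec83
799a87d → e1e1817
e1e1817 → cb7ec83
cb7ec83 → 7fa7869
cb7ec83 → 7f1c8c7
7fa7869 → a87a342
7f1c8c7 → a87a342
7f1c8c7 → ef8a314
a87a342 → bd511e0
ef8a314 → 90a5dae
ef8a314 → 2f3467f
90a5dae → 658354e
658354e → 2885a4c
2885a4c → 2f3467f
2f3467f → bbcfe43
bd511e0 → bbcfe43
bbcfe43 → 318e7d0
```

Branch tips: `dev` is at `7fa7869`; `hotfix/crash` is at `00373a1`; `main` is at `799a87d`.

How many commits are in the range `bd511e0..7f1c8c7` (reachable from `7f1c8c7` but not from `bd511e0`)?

Reachable from 7f1c8c7: {2885a4c, 2f3467f, 318e7d0, 658354e, 7f1c8c7, 90a5dae, a87a342, bbcfe43, bd511e0, ef8a314}.
Reachable from bd511e0: {318e7d0, bbcfe43, bd511e0}.
In 7f1c8c7's history but not bd511e0's: {2885a4c, 2f3467f, 658354e, 7f1c8c7, 90a5dae, a87a342, ef8a314} — 7 commits.

7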